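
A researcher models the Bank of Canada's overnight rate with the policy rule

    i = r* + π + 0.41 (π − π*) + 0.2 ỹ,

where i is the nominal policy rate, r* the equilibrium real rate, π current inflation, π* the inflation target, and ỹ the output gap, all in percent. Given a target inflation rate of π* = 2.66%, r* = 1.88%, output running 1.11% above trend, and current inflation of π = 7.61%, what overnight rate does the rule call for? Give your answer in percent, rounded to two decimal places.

Output 1.11% above potential → ỹ = 1.11.
i = 1.88 + 7.61 + 0.41 × (7.61 − 2.66) + 0.2 × 1.11
   = 1.88 + 7.61 + 2.0295 + 0.222 = 11.74

11.74%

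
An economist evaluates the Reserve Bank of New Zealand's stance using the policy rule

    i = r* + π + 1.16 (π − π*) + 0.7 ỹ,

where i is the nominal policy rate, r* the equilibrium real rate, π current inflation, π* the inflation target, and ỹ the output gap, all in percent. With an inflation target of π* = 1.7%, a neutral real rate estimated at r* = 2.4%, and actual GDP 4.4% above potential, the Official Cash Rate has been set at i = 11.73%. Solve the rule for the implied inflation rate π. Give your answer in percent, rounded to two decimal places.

Output 4.4% above potential → ỹ = 4.4.
Collecting π: i = r* + (1 + 1.16) π − 1.16 π* + 0.7 ỹ
2.16 π = 11.73 − 2.4 + 1.16 × 1.7 − 0.7 × 4.4 = 8.222
π = 8.222 / 2.16 = 3.81

3.81%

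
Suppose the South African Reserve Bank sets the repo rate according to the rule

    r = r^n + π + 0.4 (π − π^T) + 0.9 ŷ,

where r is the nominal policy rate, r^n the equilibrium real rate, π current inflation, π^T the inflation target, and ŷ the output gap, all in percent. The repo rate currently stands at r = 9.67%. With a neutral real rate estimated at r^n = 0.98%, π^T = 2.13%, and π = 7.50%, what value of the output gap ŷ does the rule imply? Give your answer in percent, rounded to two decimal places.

-1.06%

0.9 ŷ = 9.67 − 0.98 − 7.50 − 0.4 × (7.50 − 2.13) = -0.958
ŷ = -0.958 / 0.9 = -1.06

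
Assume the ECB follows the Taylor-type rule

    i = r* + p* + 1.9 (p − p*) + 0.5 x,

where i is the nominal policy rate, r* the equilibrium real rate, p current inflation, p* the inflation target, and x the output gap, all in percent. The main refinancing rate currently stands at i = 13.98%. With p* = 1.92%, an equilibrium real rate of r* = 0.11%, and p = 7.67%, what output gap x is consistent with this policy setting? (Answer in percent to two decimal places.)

2.05%

0.5 x = 13.98 − 0.11 − 1.92 − 1.9 × (7.67 − 1.92) = 1.025
x = 1.025 / 0.5 = 2.05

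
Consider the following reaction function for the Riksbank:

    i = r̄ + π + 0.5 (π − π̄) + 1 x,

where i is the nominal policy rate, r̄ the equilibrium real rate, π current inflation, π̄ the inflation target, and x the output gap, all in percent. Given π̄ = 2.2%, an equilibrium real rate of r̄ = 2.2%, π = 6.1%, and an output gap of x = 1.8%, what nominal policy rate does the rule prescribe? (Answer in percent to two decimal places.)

i = 2.2 + 6.1 + 0.5 × (6.1 − 2.2) + 1 × 1.8
   = 2.2 + 6.1 + 1.95 + 1.8 = 12.05

12.05%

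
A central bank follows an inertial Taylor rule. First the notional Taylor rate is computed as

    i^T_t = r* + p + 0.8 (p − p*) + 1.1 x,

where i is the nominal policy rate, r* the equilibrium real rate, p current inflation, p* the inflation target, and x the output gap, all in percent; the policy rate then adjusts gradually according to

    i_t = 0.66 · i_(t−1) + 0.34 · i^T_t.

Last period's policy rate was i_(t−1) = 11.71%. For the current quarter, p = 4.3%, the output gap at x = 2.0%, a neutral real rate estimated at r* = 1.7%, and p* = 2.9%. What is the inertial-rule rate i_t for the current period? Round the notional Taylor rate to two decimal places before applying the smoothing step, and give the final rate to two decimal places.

10.90%

i^T_t = 1.7 + 4.3 + 0.8 × (4.3 − 2.9) + 1.1 × 2.0
   = 1.7 + 4.3 + 1.12 + 2.2 = 9.32
i_t = 0.66 × 11.71 + 0.34 × 9.32 = 7.7286 + 3.1688 = 10.90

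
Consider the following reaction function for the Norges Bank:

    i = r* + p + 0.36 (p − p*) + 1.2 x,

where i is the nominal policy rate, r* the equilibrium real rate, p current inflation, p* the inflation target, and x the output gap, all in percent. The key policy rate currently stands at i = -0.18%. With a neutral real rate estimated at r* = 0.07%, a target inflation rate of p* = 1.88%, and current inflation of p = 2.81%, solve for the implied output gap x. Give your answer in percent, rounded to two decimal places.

1.2 x = -0.18 − 0.07 − 2.81 − 0.36 × (2.81 − 1.88) = -3.3948
x = -3.3948 / 1.2 = -2.83

-2.83%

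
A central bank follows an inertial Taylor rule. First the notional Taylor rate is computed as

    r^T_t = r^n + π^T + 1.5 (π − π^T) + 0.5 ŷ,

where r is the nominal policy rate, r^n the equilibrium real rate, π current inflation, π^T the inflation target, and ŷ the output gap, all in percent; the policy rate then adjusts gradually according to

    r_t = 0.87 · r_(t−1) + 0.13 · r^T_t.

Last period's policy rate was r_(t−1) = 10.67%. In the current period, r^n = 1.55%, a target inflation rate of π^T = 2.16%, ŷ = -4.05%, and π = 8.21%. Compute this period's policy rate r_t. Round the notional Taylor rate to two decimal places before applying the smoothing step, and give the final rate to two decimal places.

r^T_t = 1.55 + 2.16 + 1.5 × (8.21 − 2.16) + 0.5 × (-4.05)
   = 1.55 + 2.16 + 9.075 − 2.025 = 10.76
r_t = 0.87 × 10.67 + 0.13 × 10.76 = 9.2829 + 1.3988 = 10.68

10.68%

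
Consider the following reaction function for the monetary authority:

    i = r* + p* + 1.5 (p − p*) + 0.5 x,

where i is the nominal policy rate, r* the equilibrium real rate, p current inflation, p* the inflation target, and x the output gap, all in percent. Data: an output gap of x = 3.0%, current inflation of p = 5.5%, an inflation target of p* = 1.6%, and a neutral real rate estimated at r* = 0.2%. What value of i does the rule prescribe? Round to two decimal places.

i = 0.2 + 1.6 + 1.5 × (5.5 − 1.6) + 0.5 × 3.0
   = 0.2 + 1.6 + 5.85 + 1.5 = 9.15

9.15%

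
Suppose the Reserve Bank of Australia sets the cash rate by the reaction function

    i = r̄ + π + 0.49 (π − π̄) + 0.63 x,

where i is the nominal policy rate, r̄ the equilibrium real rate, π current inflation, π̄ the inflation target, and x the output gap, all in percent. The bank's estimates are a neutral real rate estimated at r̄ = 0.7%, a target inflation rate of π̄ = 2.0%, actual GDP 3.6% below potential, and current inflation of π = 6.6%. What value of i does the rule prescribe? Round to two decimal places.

Output 3.6% below potential → x = -3.6.
i = 0.7 + 6.6 + 0.49 × (6.6 − 2.0) + 0.63 × (-3.6)
   = 0.7 + 6.6 + 2.254 − 2.268 = 7.29

7.29%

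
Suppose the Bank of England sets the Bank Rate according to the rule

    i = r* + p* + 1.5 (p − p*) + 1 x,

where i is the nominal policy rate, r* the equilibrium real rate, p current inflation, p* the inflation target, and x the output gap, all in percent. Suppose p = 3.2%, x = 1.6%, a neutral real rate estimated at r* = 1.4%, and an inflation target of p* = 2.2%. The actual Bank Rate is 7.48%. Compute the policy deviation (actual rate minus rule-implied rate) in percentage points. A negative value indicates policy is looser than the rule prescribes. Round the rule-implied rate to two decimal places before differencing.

0.78 pp

i = 1.4 + 2.2 + 1.5 × (3.2 − 2.2) + 1 × 1.6
   = 1.4 + 2.2 + 1.5 + 1.6 = 6.70
Deviation = 7.48 − 6.70 = 0.78 pp.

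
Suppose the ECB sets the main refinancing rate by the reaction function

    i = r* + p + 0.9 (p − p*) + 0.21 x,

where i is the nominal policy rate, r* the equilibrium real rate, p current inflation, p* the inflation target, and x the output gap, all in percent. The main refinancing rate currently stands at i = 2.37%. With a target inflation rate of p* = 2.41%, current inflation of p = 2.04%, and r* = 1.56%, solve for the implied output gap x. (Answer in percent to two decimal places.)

0.21 x = 2.37 − 1.56 − 2.04 − 0.9 × (2.04 − 2.41) = -0.897
x = -0.897 / 0.21 = -4.27

-4.27%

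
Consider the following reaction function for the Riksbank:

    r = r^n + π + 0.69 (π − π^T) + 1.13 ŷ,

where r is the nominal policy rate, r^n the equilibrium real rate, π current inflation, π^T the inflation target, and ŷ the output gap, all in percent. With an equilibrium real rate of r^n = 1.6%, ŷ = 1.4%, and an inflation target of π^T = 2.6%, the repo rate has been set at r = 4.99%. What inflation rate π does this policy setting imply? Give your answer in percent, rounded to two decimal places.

2.13%

Collecting π: r = r^n + (1 + 0.69) π − 0.69 π^T + 1.13 ŷ
1.69 π = 4.99 − 1.6 + 0.69 × 2.6 − 1.13 × 1.4 = 3.602
π = 3.602 / 1.69 = 2.13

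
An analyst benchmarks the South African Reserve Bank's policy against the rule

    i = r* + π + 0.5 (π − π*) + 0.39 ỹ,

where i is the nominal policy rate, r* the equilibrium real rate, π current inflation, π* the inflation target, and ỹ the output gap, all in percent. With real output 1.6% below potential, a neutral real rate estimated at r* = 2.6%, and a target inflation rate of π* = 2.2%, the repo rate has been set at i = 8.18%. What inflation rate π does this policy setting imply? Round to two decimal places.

4.87%

Output 1.6% below potential → ỹ = -1.6.
Collecting π: i = r* + (1 + 0.5) π − 0.5 π* + 0.39 ỹ
1.5 π = 8.18 − 2.6 + 0.5 × 2.2 − 0.39 × (-1.6) = 7.304
π = 7.304 / 1.5 = 4.87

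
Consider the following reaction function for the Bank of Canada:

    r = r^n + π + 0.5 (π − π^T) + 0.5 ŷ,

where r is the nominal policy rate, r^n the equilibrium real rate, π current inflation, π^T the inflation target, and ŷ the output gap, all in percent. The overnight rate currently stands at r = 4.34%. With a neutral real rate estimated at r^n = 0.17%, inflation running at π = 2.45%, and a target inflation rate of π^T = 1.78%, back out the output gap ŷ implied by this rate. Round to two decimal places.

0.5 ŷ = 4.34 − 0.17 − 2.45 − 0.5 × (2.45 − 1.78) = 1.385
ŷ = 1.385 / 0.5 = 2.77

2.77%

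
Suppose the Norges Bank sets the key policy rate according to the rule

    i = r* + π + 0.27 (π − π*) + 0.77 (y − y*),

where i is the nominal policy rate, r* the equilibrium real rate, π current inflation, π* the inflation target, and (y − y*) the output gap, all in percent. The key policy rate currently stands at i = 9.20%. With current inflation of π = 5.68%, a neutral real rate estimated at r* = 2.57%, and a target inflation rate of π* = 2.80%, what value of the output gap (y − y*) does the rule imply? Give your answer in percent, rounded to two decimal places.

0.77 (y − y*) = 9.20 − 2.57 − 5.68 − 0.27 × (5.68 − 2.80) = 0.1724
(y − y*) = 0.1724 / 0.77 = 0.22

0.22%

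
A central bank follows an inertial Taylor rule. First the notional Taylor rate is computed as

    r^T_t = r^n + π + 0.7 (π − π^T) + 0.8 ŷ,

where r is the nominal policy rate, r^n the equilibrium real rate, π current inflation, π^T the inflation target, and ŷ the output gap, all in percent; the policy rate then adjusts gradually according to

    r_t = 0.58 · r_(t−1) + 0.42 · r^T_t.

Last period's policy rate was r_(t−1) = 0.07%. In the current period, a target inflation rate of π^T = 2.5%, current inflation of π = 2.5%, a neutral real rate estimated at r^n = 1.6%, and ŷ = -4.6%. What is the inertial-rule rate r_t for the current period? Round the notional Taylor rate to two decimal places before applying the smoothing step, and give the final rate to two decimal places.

r^T_t = 1.6 + 2.5 + 0.7 × (2.5 − 2.5) + 0.8 × (-4.6)
   = 1.6 + 2.5 + 0 − 3.68 = 0.42
r_t = 0.58 × 0.07 + 0.42 × 0.42 = 0.0406 + 0.1764 = 0.22

0.22%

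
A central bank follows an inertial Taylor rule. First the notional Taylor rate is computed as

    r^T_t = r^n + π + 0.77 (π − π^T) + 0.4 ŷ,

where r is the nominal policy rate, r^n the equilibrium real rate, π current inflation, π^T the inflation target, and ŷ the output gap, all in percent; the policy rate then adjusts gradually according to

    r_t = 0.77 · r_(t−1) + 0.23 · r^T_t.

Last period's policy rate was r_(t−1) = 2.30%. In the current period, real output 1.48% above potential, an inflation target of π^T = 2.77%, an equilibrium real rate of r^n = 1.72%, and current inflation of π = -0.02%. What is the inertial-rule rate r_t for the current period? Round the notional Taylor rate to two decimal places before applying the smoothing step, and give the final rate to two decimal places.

Output 1.48% above potential → ŷ = 1.48.
r^T_t = 1.72 + (-0.02) + 0.77 × (-0.02 − 2.77) + 0.4 × 1.48
   = 1.72 − 0.02 − 2.1483 + 0.592 = 0.14
r_t = 0.77 × 2.30 + 0.23 × 0.14 = 1.771 + 0.0322 = 1.80

1.80%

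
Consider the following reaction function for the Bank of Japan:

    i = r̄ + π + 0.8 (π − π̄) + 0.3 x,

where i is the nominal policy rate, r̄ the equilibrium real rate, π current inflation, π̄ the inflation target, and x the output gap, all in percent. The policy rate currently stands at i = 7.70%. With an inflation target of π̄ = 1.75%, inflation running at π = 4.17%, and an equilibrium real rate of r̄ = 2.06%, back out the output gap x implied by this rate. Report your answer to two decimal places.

0.3 x = 7.70 − 2.06 − 4.17 − 0.8 × (4.17 − 1.75) = -0.466
x = -0.466 / 0.3 = -1.55

-1.55%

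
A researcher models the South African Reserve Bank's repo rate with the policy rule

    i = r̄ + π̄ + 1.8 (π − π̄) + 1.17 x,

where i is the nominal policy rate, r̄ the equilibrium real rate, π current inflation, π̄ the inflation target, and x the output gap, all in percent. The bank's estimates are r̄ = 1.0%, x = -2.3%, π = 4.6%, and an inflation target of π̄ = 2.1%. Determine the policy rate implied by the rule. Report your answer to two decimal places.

i = 1.0 + 2.1 + 1.8 × (4.6 − 2.1) + 1.17 × (-2.3)
   = 1.0 + 2.1 + 4.5 − 2.691 = 4.91

4.91%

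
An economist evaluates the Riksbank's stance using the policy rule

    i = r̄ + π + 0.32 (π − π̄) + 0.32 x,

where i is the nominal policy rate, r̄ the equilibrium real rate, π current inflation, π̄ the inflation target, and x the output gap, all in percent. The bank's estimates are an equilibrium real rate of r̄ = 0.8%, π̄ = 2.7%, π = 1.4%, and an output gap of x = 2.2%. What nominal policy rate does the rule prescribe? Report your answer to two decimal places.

2.49%

i = 0.8 + 1.4 + 0.32 × (1.4 − 2.7) + 0.32 × 2.2
   = 0.8 + 1.4 − 0.416 + 0.704 = 2.49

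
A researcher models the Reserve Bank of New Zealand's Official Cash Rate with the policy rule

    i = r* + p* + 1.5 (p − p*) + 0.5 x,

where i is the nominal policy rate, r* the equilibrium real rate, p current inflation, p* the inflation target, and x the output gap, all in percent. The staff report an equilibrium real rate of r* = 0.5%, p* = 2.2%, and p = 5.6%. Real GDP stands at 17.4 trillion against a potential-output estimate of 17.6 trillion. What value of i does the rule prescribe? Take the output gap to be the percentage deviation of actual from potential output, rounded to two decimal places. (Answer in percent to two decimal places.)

Output gap = 100 × (17.4 − 17.6) / 17.6 = -1.14%.
i = 0.50 + 2.20 + 1.5 × (5.60 − 2.20) + 0.5 × (-1.14)
   = 0.50 + 2.2 + 5.1 − 0.57 = 7.23

7.23%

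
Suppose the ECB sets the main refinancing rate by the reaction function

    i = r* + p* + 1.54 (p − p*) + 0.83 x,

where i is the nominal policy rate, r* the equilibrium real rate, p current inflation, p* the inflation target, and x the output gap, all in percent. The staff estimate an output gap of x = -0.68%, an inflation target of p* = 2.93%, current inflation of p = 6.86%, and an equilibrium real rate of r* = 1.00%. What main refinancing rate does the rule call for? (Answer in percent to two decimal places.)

i = 1.00 + 2.93 + 1.54 × (6.86 − 2.93) + 0.83 × (-0.68)
   = 1.00 + 2.93 + 6.0522 − 0.5644 = 9.42

9.42%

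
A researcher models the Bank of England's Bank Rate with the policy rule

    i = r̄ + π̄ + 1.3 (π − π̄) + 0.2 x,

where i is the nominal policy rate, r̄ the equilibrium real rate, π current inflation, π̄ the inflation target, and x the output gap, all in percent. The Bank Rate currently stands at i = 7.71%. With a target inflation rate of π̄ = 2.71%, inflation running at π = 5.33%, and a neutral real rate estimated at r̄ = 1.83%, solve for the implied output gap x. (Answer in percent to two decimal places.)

0.2 x = 7.71 − 1.83 − 2.71 − 1.3 × (5.33 − 2.71) = -0.236
x = -0.236 / 0.2 = -1.18

-1.18%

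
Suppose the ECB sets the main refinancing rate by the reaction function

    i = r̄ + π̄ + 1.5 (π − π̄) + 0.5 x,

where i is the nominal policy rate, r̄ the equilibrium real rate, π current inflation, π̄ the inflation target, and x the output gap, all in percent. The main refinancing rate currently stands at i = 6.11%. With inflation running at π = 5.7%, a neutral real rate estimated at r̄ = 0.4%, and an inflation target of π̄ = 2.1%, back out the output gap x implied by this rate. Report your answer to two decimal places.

-3.58%

0.5 x = 6.11 − 0.4 − 2.1 − 1.5 × (5.7 − 2.1) = -1.79
x = -1.79 / 0.5 = -3.58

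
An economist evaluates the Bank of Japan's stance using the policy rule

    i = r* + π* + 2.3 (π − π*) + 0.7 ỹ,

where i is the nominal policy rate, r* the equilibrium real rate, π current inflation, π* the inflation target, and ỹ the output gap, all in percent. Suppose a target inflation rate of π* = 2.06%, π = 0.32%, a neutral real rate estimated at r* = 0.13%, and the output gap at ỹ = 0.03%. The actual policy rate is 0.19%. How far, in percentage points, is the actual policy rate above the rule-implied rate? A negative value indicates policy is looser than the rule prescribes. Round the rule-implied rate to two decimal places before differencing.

1.98 pp

i = 0.13 + 2.06 + 2.3 × (0.32 − 2.06) + 0.7 × 0.03
   = 0.13 + 2.06 − 4.002 + 0.021 = -1.79
Deviation = 0.19 − (-1.79) = 1.98 pp.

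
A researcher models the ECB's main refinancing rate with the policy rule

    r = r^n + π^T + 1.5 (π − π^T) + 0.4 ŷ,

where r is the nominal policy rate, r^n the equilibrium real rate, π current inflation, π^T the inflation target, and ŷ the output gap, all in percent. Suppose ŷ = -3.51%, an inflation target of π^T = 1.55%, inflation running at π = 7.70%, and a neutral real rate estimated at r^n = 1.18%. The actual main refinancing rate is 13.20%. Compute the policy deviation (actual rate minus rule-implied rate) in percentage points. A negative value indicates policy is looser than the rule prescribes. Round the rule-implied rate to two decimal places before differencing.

r = 1.18 + 1.55 + 1.5 × (7.70 − 1.55) + 0.4 × (-3.51)
   = 1.18 + 1.55 + 9.225 − 1.404 = 10.55
Deviation = 13.20 − 10.55 = 2.65 pp.

2.65 pp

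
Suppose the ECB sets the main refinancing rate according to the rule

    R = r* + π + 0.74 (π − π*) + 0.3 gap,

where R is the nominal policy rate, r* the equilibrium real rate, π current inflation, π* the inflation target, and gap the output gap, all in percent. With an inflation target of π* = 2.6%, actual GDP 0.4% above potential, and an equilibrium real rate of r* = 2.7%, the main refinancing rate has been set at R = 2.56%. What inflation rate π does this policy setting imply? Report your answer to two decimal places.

0.96%

Output 0.4% above potential → gap = 0.4.
Collecting π: R = r* + (1 + 0.74) π − 0.74 π* + 0.3 gap
1.74 π = 2.56 − 2.7 + 0.74 × 2.6 − 0.3 × 0.4 = 1.664
π = 1.664 / 1.74 = 0.96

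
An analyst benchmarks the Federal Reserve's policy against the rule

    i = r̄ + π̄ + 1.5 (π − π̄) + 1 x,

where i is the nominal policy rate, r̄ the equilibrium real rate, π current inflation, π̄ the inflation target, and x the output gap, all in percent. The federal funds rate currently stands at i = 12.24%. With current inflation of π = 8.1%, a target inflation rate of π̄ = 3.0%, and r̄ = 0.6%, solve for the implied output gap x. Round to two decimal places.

0.99%

1 x = 12.24 − 0.6 − 3.0 − 1.5 × (8.1 − 3.0) = 0.99
x = 0.99 / 1 = 0.99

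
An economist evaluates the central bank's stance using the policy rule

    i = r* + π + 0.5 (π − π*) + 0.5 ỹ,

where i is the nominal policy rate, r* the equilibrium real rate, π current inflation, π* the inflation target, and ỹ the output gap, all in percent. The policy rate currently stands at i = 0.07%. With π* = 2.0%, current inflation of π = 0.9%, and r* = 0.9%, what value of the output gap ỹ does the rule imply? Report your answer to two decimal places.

0.5 ỹ = 0.07 − 0.9 − 0.9 − 0.5 × (0.9 − 2.0) = -1.18
ỹ = -1.18 / 0.5 = -2.36

-2.36%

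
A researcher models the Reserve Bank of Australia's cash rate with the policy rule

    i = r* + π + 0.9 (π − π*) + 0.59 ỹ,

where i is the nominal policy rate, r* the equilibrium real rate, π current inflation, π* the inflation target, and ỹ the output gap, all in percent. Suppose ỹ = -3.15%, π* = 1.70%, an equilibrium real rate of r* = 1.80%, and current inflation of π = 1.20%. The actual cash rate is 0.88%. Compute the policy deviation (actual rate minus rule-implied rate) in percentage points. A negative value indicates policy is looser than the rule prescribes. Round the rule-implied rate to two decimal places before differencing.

i = 1.80 + 1.20 + 0.9 × (1.20 − 1.70) + 0.59 × (-3.15)
   = 1.80 + 1.2 − 0.45 − 1.8585 = 0.69
Deviation = 0.88 − 0.69 = 0.19 pp.

0.19 pp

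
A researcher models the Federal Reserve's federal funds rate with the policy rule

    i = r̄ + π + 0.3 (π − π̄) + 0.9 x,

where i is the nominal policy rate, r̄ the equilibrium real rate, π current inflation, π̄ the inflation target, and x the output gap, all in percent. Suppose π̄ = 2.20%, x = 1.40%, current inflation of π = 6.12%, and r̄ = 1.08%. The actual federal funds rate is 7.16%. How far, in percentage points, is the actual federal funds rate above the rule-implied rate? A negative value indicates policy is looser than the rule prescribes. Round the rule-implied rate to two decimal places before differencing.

-2.48 pp

i = 1.08 + 6.12 + 0.3 × (6.12 − 2.20) + 0.9 × 1.40
   = 1.08 + 6.12 + 1.176 + 1.26 = 9.64
Deviation = 7.16 − 9.64 = -2.48 pp.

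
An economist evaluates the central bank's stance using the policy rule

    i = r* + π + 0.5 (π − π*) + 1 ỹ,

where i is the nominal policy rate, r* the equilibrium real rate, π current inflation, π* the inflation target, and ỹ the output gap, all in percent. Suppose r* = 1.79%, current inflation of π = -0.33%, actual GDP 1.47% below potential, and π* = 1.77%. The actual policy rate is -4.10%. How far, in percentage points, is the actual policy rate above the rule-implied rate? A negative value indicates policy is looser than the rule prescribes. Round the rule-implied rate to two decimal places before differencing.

-3.04 pp

Output 1.47% below potential → ỹ = -1.47.
i = 1.79 + (-0.33) + 0.5 × (-0.33 − 1.77) + 1 × (-1.47)
   = 1.79 − 0.33 − 1.05 − 1.47 = -1.06
Deviation = -4.10 − (-1.06) = -3.04 pp.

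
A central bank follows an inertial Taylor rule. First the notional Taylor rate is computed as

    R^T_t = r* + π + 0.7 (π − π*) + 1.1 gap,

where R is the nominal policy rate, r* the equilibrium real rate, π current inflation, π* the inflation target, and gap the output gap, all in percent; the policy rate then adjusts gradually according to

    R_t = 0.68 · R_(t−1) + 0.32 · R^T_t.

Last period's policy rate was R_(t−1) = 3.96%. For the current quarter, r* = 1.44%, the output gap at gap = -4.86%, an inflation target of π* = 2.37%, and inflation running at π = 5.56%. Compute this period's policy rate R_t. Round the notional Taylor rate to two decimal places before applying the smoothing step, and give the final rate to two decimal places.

3.94%

R^T_t = 1.44 + 5.56 + 0.7 × (5.56 − 2.37) + 1.1 × (-4.86)
   = 1.44 + 5.56 + 2.233 − 5.346 = 3.89
R_t = 0.68 × 3.96 + 0.32 × 3.89 = 2.6928 + 1.2448 = 3.94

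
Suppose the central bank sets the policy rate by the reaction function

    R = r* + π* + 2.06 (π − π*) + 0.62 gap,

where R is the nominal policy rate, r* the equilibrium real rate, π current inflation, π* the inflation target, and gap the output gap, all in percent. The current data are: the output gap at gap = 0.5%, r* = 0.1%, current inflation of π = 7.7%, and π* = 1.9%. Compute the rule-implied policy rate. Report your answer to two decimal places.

14.26%

R = 0.1 + 1.9 + 2.06 × (7.7 − 1.9) + 0.62 × 0.5
   = 0.1 + 1.9 + 11.948 + 0.31 = 14.26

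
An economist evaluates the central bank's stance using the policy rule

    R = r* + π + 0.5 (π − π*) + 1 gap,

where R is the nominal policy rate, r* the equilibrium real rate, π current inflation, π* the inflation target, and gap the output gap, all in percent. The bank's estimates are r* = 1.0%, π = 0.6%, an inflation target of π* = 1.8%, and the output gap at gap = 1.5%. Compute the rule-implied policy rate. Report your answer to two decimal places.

R = 1.0 + 0.6 + 0.5 × (0.6 − 1.8) + 1 × 1.5
   = 1.0 + 0.6 − 0.6 + 1.5 = 2.50

2.50%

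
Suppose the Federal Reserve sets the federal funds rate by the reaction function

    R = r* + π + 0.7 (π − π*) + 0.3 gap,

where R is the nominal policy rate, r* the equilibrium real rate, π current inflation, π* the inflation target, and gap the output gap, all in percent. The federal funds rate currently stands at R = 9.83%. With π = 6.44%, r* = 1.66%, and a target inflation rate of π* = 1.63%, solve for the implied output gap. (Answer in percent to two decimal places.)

0.3 gap = 9.83 − 1.66 − 6.44 − 0.7 × (6.44 − 1.63) = -1.637
gap = -1.637 / 0.3 = -5.46

-5.46%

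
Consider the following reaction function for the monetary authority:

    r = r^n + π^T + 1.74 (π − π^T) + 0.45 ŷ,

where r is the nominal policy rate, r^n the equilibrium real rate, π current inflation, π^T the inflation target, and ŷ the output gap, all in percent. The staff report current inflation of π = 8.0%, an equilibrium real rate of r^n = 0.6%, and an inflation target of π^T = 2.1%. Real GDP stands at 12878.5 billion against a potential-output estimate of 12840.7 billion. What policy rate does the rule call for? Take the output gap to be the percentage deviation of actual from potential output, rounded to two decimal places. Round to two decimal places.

13.10%

Output gap = 100 × (12878.5 − 12840.7) / 12840.7 = 0.29%.
r = 0.60 + 2.10 + 1.74 × (8.00 − 2.10) + 0.45 × 0.29
   = 0.60 + 2.1 + 10.266 + 0.1305 = 13.10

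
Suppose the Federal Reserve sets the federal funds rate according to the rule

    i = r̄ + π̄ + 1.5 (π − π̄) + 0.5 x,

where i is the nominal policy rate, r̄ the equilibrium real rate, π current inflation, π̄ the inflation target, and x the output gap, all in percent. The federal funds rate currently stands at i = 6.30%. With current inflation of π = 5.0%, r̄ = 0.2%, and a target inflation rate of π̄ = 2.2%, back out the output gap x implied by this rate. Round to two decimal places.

0.5 x = 6.30 − 0.2 − 2.2 − 1.5 × (5.0 − 2.2) = -0.3
x = -0.3 / 0.5 = -0.60

-0.60%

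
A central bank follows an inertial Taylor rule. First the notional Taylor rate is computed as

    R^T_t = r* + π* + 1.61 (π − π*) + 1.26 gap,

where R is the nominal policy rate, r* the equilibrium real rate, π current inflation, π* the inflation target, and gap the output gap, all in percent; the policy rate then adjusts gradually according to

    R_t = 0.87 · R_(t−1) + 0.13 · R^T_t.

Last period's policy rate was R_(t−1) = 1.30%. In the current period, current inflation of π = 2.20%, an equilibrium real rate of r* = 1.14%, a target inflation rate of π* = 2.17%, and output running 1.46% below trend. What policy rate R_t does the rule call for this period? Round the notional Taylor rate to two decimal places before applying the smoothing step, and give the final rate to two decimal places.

1.33%

Output 1.46% below potential → gap = -1.46.
R^T_t = 1.14 + 2.17 + 1.61 × (2.20 − 2.17) + 1.26 × (-1.46)
   = 1.14 + 2.17 + 0.0483 − 1.8396 = 1.52
R_t = 0.87 × 1.30 + 0.13 × 1.52 = 1.131 + 0.1976 = 1.33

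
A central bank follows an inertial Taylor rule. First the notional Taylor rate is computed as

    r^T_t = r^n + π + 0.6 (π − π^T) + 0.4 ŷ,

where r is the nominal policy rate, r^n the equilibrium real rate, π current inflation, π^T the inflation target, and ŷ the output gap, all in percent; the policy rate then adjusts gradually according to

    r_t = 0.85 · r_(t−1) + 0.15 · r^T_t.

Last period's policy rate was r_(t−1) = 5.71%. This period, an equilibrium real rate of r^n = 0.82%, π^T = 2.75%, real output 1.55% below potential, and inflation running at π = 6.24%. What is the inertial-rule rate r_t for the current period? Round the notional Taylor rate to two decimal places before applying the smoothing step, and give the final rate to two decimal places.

6.13%

Output 1.55% below potential → ŷ = -1.55.
r^T_t = 0.82 + 6.24 + 0.6 × (6.24 − 2.75) + 0.4 × (-1.55)
   = 0.82 + 6.24 + 2.094 − 0.62 = 8.53
r_t = 0.85 × 5.71 + 0.15 × 8.53 = 4.8535 + 1.2795 = 6.13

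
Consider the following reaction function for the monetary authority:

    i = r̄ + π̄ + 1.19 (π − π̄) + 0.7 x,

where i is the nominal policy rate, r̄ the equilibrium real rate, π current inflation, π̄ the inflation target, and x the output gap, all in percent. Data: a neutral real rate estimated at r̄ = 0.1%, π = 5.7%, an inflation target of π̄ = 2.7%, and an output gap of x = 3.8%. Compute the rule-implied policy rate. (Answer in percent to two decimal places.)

9.03%

i = 0.1 + 2.7 + 1.19 × (5.7 − 2.7) + 0.7 × 3.8
   = 0.1 + 2.7 + 3.57 + 2.66 = 9.03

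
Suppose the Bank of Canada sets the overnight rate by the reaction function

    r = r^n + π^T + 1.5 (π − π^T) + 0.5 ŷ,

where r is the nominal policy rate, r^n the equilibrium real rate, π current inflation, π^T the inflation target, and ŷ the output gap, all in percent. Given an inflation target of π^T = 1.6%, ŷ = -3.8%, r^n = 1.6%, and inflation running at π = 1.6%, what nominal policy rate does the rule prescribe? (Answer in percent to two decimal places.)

1.30%

r = 1.6 + 1.6 + 1.5 × (1.6 − 1.6) + 0.5 × (-3.8)
   = 1.6 + 1.6 + 0 − 1.9 = 1.30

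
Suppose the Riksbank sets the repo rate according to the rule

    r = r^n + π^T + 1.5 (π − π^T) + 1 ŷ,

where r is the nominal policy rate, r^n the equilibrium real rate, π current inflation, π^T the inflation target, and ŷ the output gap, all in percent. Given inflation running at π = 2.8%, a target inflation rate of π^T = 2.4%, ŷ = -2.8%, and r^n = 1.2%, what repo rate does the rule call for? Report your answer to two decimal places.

1.40%

r = 1.2 + 2.4 + 1.5 × (2.8 − 2.4) + 1 × (-2.8)
   = 1.2 + 2.4 + 0.6 − 2.8 = 1.40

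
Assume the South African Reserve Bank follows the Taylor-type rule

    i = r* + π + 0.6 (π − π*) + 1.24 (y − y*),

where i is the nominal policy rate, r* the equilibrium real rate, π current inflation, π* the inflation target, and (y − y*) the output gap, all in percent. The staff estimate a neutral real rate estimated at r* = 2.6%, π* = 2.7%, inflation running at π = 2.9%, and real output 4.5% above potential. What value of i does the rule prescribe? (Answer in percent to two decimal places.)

Output 4.5% above potential → (y − y*) = 4.5.
i = 2.6 + 2.9 + 0.6 × (2.9 − 2.7) + 1.24 × 4.5
   = 2.6 + 2.9 + 0.12 + 5.58 = 11.20

11.20%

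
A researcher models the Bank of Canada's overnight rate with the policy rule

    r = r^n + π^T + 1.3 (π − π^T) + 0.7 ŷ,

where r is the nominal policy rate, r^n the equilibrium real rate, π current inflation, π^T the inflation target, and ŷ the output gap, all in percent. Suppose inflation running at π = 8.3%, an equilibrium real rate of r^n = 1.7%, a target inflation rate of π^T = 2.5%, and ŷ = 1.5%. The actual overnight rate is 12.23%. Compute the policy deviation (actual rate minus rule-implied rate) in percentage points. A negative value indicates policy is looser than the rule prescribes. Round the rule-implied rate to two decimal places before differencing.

r = 1.7 + 2.5 + 1.3 × (8.3 − 2.5) + 0.7 × 1.5
   = 1.7 + 2.5 + 7.54 + 1.05 = 12.79
Deviation = 12.23 − 12.79 = -0.56 pp.

-0.56 pp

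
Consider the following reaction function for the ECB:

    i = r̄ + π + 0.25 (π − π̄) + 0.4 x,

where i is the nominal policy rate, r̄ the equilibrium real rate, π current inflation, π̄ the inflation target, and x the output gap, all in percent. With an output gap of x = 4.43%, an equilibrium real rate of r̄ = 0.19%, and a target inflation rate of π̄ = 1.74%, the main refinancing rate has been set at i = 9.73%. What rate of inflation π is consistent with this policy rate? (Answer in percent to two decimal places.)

6.56%

Collecting π: i = r̄ + (1 + 0.25) π − 0.25 π̄ + 0.4 x
1.25 π = 9.73 − 0.19 + 0.25 × 1.74 − 0.4 × 4.43 = 8.203
π = 8.203 / 1.25 = 6.56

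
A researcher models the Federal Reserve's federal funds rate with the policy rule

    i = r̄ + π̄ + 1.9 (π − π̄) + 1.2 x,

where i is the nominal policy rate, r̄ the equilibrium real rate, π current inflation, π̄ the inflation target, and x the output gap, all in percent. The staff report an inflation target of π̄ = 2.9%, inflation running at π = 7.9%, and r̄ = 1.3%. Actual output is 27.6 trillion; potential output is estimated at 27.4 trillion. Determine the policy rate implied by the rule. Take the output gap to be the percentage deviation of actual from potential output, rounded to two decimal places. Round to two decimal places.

14.58%

Output gap = 100 × (27.6 − 27.4) / 27.4 = 0.73%.
i = 1.30 + 2.90 + 1.9 × (7.90 − 2.90) + 1.2 × 0.73
   = 1.30 + 2.9 + 9.5 + 0.876 = 14.58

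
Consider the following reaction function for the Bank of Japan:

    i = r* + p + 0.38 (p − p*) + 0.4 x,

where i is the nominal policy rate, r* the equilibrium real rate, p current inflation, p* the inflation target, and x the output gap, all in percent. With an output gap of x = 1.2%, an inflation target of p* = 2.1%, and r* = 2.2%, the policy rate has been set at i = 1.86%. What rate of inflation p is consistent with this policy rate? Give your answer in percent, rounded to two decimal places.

Collecting p: i = r* + (1 + 0.38) p − 0.38 p* + 0.4 x
1.38 p = 1.86 − 2.2 + 0.38 × 2.1 − 0.4 × 1.2 = -0.022
p = -0.022 / 1.38 = -0.02

-0.02%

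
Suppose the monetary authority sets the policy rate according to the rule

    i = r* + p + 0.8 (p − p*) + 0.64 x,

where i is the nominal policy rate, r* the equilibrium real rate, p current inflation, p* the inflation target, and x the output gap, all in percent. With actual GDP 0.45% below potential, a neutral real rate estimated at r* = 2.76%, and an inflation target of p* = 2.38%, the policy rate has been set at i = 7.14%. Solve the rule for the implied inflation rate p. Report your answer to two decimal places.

Output 0.45% below potential → x = -0.45.
Collecting p: i = r* + (1 + 0.8) p − 0.8 p* + 0.64 x
1.8 p = 7.14 − 2.76 + 0.8 × 2.38 − 0.64 × (-0.45) = 6.572
p = 6.572 / 1.8 = 3.65

3.65%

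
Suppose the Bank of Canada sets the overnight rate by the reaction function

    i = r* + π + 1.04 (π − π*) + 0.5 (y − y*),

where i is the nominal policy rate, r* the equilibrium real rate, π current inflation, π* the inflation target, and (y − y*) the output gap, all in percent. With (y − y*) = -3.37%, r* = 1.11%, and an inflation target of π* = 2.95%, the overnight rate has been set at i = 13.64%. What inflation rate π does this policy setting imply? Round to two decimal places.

8.47%

Collecting π: i = r* + (1 + 1.04) π − 1.04 π* + 0.5 (y − y*)
2.04 π = 13.64 − 1.11 + 1.04 × 2.95 − 0.5 × (-3.37) = 17.283
π = 17.283 / 2.04 = 8.47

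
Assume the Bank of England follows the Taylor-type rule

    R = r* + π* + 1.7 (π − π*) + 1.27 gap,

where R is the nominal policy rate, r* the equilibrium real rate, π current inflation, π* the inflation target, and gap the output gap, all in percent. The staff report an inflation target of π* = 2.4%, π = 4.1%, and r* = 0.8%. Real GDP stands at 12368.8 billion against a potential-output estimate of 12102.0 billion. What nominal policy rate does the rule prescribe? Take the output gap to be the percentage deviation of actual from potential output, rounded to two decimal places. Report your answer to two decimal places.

8.88%

Output gap = 100 × (12368.8 − 12102.0) / 12102.0 = 2.20%.
R = 0.80 + 2.40 + 1.7 × (4.10 − 2.40) + 1.27 × 2.20
   = 0.80 + 2.4 + 2.89 + 2.794 = 8.88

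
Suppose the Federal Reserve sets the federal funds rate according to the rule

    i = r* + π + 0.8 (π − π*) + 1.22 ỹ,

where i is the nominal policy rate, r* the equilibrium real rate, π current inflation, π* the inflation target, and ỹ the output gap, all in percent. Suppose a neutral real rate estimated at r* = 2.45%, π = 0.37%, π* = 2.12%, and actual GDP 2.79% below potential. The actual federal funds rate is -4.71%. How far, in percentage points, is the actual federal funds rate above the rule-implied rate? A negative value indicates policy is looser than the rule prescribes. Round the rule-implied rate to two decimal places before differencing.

Output 2.79% below potential → ỹ = -2.79.
i = 2.45 + 0.37 + 0.8 × (0.37 − 2.12) + 1.22 × (-2.79)
   = 2.45 + 0.37 − 1.4 − 3.4038 = -1.98
Deviation = -4.71 − (-1.98) = -2.73 pp.

-2.73 pp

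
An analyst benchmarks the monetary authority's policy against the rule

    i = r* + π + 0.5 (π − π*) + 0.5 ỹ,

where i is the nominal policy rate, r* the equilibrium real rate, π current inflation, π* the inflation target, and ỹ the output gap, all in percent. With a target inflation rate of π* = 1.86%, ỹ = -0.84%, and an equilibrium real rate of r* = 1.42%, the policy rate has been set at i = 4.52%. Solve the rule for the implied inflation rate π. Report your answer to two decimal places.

2.97%

Collecting π: i = r* + (1 + 0.5) π − 0.5 π* + 0.5 ỹ
1.5 π = 4.52 − 1.42 + 0.5 × 1.86 − 0.5 × (-0.84) = 4.45
π = 4.45 / 1.5 = 2.97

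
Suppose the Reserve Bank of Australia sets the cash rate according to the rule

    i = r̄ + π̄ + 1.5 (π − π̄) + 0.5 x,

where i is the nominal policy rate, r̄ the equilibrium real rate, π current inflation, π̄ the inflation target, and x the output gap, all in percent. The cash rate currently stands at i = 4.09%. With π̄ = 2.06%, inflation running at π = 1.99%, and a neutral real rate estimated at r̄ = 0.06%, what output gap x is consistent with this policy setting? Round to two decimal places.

0.5 x = 4.09 − 0.06 − 2.06 − 1.5 × (1.99 − 2.06) = 2.075
x = 2.075 / 0.5 = 4.15

4.15%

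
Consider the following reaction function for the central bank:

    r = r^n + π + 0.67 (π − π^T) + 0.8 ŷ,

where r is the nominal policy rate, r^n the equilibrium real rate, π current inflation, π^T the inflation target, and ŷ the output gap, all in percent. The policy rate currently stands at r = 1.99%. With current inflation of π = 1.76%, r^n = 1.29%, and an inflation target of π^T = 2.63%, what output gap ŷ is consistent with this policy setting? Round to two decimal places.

-0.60%

0.8 ŷ = 1.99 − 1.29 − 1.76 − 0.67 × (1.76 − 2.63) = -0.4771
ŷ = -0.4771 / 0.8 = -0.60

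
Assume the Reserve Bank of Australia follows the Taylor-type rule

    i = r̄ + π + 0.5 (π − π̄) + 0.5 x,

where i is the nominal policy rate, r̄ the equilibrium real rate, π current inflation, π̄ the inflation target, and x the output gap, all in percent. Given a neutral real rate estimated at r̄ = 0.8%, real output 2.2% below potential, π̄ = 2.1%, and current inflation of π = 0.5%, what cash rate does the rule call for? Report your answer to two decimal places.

-0.60%

Output 2.2% below potential → x = -2.2.
i = 0.8 + 0.5 + 0.5 × (0.5 − 2.1) + 0.5 × (-2.2)
   = 0.8 + 0.5 − 0.8 − 1.1 = -0.60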